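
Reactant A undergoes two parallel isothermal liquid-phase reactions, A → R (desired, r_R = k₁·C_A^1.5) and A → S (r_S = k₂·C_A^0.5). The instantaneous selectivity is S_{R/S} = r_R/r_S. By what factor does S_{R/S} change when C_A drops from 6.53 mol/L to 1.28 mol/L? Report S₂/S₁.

0.196

S_{R/S} = (k₁/k₂)·C_A, so S₂/S₁ = (C_{A,2}/C_{A,1}).
= 1.28/6.53 = 0.196.
Selectivity toward R falls as C_A falls — high-concentration operation is favoured.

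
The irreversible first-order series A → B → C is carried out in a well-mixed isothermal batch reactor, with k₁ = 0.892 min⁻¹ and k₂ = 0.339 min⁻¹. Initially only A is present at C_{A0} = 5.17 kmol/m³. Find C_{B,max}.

Evaluating C_B at t_opt = ln(k₂/k₁)/(k₂−k₁) gives C_{B,max}/C_{A0} = (k₁/k₂)^[k₂/(k₂−k₁)].
= (0.892/0.339)^(0.339/(0.339−0.892)) = (2.631)^(-0.6130) = 0.5526.
C_{B,max} = 0.5526×5.17 = 2.86 kmol/m³.

2.86 kmol/m³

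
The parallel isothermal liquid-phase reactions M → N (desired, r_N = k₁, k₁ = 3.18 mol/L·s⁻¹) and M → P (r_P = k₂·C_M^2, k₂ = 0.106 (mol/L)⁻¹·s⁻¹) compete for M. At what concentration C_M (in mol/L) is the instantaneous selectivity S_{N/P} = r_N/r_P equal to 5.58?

S_{N/P} = (k₁/k₂)·C_M^-2 ⇒ C_M = (S·k₂/k₁)^(-0.5).
= (5.58×0.106/3.18)^(-0.5) = (0.1860)^(-0.5) = 2.32 mol/L.

2.32 mol/L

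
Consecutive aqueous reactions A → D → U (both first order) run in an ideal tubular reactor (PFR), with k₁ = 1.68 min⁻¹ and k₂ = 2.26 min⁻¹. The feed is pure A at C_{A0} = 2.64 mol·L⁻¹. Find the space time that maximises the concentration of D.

0.511 min

For first-order series the maximum of C_D occurs at τ_opt = ln(k₂/k₁)/(k₂−k₁).
= ln(2.26/1.68)/(2.26−1.68) = ln(1.345)/0.5800 = 0.2966/0.5800 = 0.511 min.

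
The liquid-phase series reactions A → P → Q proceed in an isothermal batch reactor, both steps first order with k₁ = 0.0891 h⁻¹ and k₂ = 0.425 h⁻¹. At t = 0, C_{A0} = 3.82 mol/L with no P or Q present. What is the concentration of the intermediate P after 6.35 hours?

0.507 mol/L

Solving the coupled first-order balances gives C_P(t) = [k₁/(k₂−k₁)]·C_{A0}·(e^(−k₁t) − e^(−k₂t)).
e^(−k₁t) = e^(−0.0891×6.35) = e^(−0.5658) = 0.5679; e^(−k₂t) = e^(−2.699) = 0.06729.
C_P = 0.0891×3.82/(0.425−0.0891) × (0.5679−0.06729) = 1.013×0.5006 = 0.5073 mol/L.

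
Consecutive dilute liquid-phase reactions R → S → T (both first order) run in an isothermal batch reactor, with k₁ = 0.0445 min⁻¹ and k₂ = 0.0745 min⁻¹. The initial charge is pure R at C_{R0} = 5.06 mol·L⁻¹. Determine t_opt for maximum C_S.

The intermediate peaks when r₁ = r₂, i.e. k₁e^(−k₁t) = k₂e^(−k₂t), giving t_opt = ln(k₂/k₁)/(k₂−k₁).
= ln(0.0745/0.0445)/(0.0745−0.0445) = ln(1.674)/0.03000 = 0.5153/0.03000 = 17.2 min.

17.2 min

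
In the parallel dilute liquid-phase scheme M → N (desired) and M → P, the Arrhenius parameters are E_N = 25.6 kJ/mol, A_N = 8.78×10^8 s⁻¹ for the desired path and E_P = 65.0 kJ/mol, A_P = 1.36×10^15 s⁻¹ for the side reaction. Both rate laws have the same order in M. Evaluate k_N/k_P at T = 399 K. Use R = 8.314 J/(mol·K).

k_N/k_P = (A_N/A_P)·exp[−(E_N−E_P)/(RT)] = (A_N/A_P)·exp[(E_P−E_N)/(RT)].
(E_P−E_N)/(RT) = (65.0−25.6)×10³/(8.314×399) = 39400/3317 = 11.88.
k_N/k_P = (8.78×10^8/1.36×10^15)·exp(11.88) = 6.456×10^-7 × 1.439×10^5 = 0.0929.
Since E_N < E_P, lowering the temperature improves selectivity toward N.

0.0929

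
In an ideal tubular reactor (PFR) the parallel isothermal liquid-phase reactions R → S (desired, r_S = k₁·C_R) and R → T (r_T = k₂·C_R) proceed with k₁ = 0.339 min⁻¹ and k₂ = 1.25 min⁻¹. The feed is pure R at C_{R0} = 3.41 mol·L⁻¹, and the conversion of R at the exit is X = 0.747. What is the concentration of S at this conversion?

C_R = C_{R0}(1−X) = 0.8627 mol·L⁻¹.
Both paths are first order in R, so the instantaneous fraction to S is constant: dC_S/d(−C_R) = k₁/(k₁+k₂) = 0.2133.
C_S = 0.2133·(C_{R0}−C_R) = 0.2133×2.547 = 0.543 mol·L⁻¹.

0.543 mol·L⁻¹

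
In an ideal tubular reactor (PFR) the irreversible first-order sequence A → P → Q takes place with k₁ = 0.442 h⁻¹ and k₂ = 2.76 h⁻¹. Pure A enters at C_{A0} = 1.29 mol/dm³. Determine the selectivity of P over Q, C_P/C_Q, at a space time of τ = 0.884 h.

Solving the coupled first-order balances gives C_P(τ) = [k₁/(k₂−k₁)]·C_{A0}·(e^(−k₁τ) − e^(−k₂τ)).
e^(−k₁τ) = e^(−0.442×0.884) = e^(−0.3907) = 0.6766; e^(−k₂τ) = e^(−2.440) = 0.08717.
C_P = 0.442×1.29/(2.76−0.442) × (0.6766−0.08717) = 0.2460×0.5894 = 0.1450 mol/dm³.
C_A = C_{A0}e^(−k₁τ) = 0.8728 mol/dm³, so C_Q = C_{A0}−C_A−C_P = 0.2723 mol/dm³; C_P/C_Q = 0.533.

0.533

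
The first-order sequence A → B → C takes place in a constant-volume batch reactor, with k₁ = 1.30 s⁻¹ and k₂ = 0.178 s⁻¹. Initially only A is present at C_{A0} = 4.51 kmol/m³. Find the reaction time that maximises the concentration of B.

1.77 s

The intermediate peaks when r₁ = r₂, i.e. k₁e^(−k₁t) = k₂e^(−k₂t), giving t_opt = ln(k₂/k₁)/(k₂−k₁).
= ln(0.178/1.30)/(0.178−1.30) = ln(0.1369)/-1.122 = -1.988/-1.122 = 1.77 s.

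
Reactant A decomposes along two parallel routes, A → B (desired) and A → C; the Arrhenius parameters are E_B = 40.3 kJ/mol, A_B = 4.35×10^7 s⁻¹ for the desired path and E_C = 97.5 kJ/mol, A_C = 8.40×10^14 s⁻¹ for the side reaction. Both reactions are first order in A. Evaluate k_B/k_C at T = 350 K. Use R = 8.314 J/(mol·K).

With equal orders, S_{B/C} = k_B/k_C = (A_B/A_C)·exp[(E_C−E_B)/(RT)].
(E_C−E_B)/(RT) = (97.5−40.3)×10³/(8.314×350) = 57200/2910 = 19.66.
k_B/k_C = (4.35×10^7/8.40×10^14)·exp(19.66) = 5.179×10^-8 × 3.443×10^8 = 17.8.

17.8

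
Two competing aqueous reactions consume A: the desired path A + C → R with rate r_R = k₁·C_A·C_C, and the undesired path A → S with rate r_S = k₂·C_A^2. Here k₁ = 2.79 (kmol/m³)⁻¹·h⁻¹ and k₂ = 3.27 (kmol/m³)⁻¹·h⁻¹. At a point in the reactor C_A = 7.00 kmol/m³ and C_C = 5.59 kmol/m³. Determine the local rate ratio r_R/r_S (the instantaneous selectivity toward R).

S_{R/S} = r_R/r_S = (k₁·C_A·C_C)/(k₂·C_A^2) = (k₁/k₂)·C_A⁻¹·C_C.
= (2.79×7.000×5.590) / (3.27×7.000^2) = 109.2/160.2 = 0.681.
The undesired path is higher order in A, so low C_A (CSTR or dilute feed) favours R.

0.681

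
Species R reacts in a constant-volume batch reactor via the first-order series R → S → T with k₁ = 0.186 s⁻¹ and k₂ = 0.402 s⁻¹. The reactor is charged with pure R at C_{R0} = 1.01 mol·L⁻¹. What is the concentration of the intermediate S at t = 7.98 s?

The intermediate concentration in a first-order A→B→C sequence is C_S = k₁C_{R0}(e^(−k₁t) − e^(−k₂t))/(k₂−k₁).
e^(−k₁t) = e^(−0.186×7.98) = e^(−1.484) = 0.2267; e^(−k₂t) = e^(−3.208) = 0.04044.
C_S = 0.186×1.01/(0.402−0.186) × (0.2267−0.04044) = 0.8697×0.1862 = 0.1620 mol·L⁻¹.

0.162 mol·L⁻¹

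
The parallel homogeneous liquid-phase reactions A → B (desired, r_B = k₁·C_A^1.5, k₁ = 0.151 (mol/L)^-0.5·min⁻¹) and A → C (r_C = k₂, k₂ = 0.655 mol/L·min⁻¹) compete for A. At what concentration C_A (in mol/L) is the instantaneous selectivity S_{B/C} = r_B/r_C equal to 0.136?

0.703 mol/L

S_{B/C} = (k₁/k₂)·C_A^1.5 ⇒ C_A = (S·k₂/k₁)^(1/1.5).
= (0.136×0.655/0.151)^(0.6667) = (0.5899)^(0.6667) = 0.703 mol/L.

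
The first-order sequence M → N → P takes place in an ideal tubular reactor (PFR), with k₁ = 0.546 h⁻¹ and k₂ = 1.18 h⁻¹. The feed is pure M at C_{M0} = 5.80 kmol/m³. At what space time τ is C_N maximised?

1.22 h

The intermediate peaks when r₁ = r₂, i.e. k₁e^(−k₁τ) = k₂e^(−k₂τ), giving τ_opt = ln(k₂/k₁)/(k₂−k₁).
= ln(1.18/0.546)/(1.18−0.546) = ln(2.161)/0.6340 = 0.7707/0.6340 = 1.22 h.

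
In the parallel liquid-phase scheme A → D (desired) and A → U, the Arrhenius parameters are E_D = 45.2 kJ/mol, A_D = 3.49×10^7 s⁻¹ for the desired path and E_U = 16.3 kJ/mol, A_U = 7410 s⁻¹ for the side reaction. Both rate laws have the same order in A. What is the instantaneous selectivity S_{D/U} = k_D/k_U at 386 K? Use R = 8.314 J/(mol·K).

With equal orders, S_{D/U} = k_D/k_U = (A_D/A_U)·exp[(E_U−E_D)/(RT)].
(E_U−E_D)/(RT) = (16.3−45.2)×10³/(8.314×386) = -28900/3209 = -9.005.
k_D/k_U = (3.49×10^7/7410)·exp(-9.005) = 4710 × 1.228×10^-4 = 0.578.
Since E_D > E_U, raising the temperature improves selectivity toward D.

0.578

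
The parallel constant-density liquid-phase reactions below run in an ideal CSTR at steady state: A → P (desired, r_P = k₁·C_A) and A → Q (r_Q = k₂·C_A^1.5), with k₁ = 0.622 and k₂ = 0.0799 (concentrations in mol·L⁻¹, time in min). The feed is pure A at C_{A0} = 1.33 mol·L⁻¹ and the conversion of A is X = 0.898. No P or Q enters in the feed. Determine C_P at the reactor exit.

1.14 mol·L⁻¹

Exit C_A = C_{A0}(1−X) = 1.33×0.102 = 0.1357 mol·L⁻¹.
Rates in a CSTR are evaluated at the outlet concentration: r_P = 0.622×0.1357 = 0.08438, r_Q = 0.0799×0.1357^1.5 = 0.003992.
Fraction of consumed A going to P: r_P/(r_P+r_Q) = 0.9548.
C_P = 0.9548·C_{A0}·X = 0.9548×1.33×0.898 = 1.14 mol·L⁻¹.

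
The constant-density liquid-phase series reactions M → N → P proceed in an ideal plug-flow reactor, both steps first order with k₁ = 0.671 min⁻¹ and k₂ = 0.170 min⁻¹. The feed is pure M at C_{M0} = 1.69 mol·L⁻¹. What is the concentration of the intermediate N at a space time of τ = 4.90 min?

0.900 mol·L⁻¹

For first-order series with pure M initially, C_N(τ) = k₁C_{M0}/(k₂−k₁)·(e^(−k₁τ) − e^(−k₂τ)).
e^(−k₁τ) = e^(−0.671×4.90) = e^(−3.288) = 0.03733; e^(−k₂τ) = e^(−0.8330) = 0.4347.
C_N = 0.671×1.69/(0.170−0.671) × (0.03733−0.4347) = (-2.263)×(-0.3974) = 0.8995 mol·L⁻¹.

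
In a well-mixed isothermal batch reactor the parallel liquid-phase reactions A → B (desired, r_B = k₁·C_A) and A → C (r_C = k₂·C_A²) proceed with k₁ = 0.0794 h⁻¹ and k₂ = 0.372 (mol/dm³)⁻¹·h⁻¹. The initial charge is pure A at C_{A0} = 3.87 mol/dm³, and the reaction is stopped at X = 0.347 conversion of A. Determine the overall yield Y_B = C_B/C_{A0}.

0.0220

C_A = C_{A0}(1−X) = 2.527 mol/dm³.
Along a PFR/batch, dC_B/dC_A = −r_B/(r_B+r_C) = −k₁/(k₁+k₂·C_A).
Integrating from C_{A0} to C_A: C_B = (0.0794/0.372)·ln[(0.0794+0.372·3.87)/(0.0794+0.372·2.53)] = 0.2134·ln(1.519/1.019) = 0.08512 mol/dm³.
Y_B = C_B/C_{A0} = 0.08512/3.87 = 0.0220.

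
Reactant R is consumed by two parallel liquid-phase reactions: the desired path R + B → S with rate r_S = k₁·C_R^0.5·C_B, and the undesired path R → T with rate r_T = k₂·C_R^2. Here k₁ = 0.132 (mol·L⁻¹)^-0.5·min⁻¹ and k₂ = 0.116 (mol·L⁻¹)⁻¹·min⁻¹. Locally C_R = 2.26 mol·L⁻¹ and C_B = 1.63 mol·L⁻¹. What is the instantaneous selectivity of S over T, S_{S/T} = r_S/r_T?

S_{S/T} = r_S/r_T = (k₁·C_R^0.5·C_B)/(k₂·C_R^2) = (k₁/k₂)·C_R^-1.5·C_B.
= (0.132×2.260^0.5×1.630) / (0.116×2.260^2) = 0.3235/0.5925 = 0.546.
The undesired path is higher order in R, so low C_R (CSTR or dilute feed) favours S.

0.546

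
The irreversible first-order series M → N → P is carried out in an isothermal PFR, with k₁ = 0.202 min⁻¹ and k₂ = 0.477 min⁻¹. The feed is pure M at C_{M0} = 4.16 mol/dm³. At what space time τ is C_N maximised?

The intermediate peaks when r₁ = r₂, i.e. k₁e^(−k₁τ) = k₂e^(−k₂τ), giving τ_opt = ln(k₂/k₁)/(k₂−k₁).
= ln(0.477/0.202)/(0.477−0.202) = ln(2.361)/0.2750 = 0.8592/0.2750 = 3.12 min.

3.12 min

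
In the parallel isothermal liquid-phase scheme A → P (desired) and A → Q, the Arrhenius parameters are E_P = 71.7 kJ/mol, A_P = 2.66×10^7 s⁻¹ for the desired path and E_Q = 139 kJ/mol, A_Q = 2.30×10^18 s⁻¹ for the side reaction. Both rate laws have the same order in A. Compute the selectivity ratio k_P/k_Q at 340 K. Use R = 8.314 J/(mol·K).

With equal orders, S_{P/Q} = k_P/k_Q = (A_P/A_Q)·exp[(E_Q−E_P)/(RT)].
(E_Q−E_P)/(RT) = (139−71.7)×10³/(8.314×340) = 67300/2827 = 23.81.
k_P/k_Q = (2.66×10^7/2.30×10^18)·exp(23.81) = 1.157×10^-11 × 2.187×10^10 = 0.253.

0.253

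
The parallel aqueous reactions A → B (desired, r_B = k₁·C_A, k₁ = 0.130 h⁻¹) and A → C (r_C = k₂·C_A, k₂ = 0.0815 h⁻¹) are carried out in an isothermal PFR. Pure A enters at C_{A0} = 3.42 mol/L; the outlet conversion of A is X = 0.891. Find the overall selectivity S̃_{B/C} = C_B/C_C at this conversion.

1.60

C_A = C_{A0}(1−X) = 0.3728 mol/L.
Both paths are first order in A, so the instantaneous fraction to B is constant: dC_B/d(−C_A) = k₁/(k₁+k₂) = 0.6147.
C_B = 0.6147·(C_{A0}−C_A) = 0.6147×3.047 = 1.87 mol/L.
C_C = (C_{A0}−C_A)−C_B = 1.174 mol/L; S̃_{B/C} = 1.873/1.174 = 1.60.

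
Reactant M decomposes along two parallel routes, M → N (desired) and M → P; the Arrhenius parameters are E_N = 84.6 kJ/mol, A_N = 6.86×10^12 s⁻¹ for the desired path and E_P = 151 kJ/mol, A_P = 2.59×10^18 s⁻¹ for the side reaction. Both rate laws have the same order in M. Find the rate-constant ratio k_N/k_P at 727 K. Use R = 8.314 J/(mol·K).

k_N/k_P = (A_N/A_P)·exp[−(E_N−E_P)/(RT)] = (A_N/A_P)·exp[(E_P−E_N)/(RT)].
(E_P−E_N)/(RT) = (151−84.6)×10³/(8.314×727) = 66400/6044 = 10.99.
k_N/k_P = (6.86×10^12/2.59×10^18)·exp(10.99) = 2.649×10^-6 × 59018 = 0.156.
Since E_N < E_P, lowering the temperature improves selectivity toward N.

0.156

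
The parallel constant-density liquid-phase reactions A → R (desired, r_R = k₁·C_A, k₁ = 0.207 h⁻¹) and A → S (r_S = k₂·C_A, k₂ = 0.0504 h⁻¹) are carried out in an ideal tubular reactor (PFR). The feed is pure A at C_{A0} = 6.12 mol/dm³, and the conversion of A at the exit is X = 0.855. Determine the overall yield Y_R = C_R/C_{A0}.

0.688

C_A = C_{A0}(1−X) = 0.8874 mol/dm³.
Both paths are first order in A, so the instantaneous fraction to R is constant: dC_R/d(−C_A) = k₁/(k₁+k₂) = 0.8042.
C_R = 0.8042·(C_{A0}−C_A) = 0.8042×5.233 = 4.21 mol/dm³.
Y_R = C_R/C_{A0} = 4.208/6.12 = 0.688.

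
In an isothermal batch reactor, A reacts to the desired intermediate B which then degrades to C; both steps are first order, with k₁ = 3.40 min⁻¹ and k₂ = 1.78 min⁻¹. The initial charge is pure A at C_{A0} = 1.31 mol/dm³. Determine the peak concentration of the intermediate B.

At the optimum, C_{B,max}/C_{A0} = (k₁/k₂)^[k₂/(k₂−k₁)].
= (3.40/1.78)^(1.78/(1.78−3.40)) = (1.910)^(-1.099) = 0.4911.
C_{B,max} = 0.4911×1.31 = 0.643 mol/dm³.

0.643 mol/dm³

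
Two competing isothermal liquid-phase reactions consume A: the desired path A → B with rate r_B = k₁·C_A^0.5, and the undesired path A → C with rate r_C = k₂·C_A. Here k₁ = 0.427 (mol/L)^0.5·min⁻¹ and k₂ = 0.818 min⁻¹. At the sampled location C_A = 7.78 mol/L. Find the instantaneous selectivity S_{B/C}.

S_{B/C} = r_B/r_C = (k₁·C_A^0.5)/(k₂·C_A) = (k₁/k₂)·C_A^-0.5.
= (0.427×7.780^0.5) / (0.818×7.780) = 1.191/6.364 = 0.187.
The undesired path is higher order in A, so low C_A (CSTR or dilute feed) favours B.

0.187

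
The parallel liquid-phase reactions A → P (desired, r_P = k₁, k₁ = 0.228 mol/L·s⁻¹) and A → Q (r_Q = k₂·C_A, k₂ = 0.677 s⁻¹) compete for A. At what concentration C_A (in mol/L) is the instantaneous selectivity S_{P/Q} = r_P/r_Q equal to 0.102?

3.30 mol/L

S_{P/Q} = (k₁/k₂)·C_A⁻¹ ⇒ C_A = (S·k₂/k₁)^(-1).
= (0.102×0.677/0.228)^(-1) = (0.3029)^(-1) = 3.30 mol/L.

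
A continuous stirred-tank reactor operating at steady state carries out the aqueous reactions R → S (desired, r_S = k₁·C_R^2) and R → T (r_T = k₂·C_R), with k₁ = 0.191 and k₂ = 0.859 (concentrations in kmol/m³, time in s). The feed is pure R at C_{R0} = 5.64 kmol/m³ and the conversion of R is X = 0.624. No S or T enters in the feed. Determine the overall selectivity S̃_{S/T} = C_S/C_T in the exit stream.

Exit C_R = C_{R0}(1−X) = 5.64×0.376 = 2.121 kmol/m³.
A CSTR operates uniformly at the exit composition, giving r_S = 0.8589 and r_T = 1.822 (each k·C_R^n at C_R = 2.121).
Overall selectivity = C_S/C_T = r_Sτ/(r_Tτ) = r_S/r_T = 0.472.

0.472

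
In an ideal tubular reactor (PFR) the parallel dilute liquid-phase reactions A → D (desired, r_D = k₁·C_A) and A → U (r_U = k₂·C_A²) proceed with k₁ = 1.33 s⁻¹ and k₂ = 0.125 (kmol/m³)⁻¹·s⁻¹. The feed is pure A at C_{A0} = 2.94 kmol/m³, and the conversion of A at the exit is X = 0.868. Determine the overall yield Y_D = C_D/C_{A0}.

0.753

C_A = C_{A0}(1−X) = 0.3881 kmol/m³.
Along a PFR/batch, dC_D/dC_A = −r_D/(r_D+r_U) = −k₁/(k₁+k₂·C_A).
Integrating from C_{A0} to C_A: C_D = (1.33/0.125)·ln[(1.33+0.125·2.94)/(1.33+0.125·0.388)] = 10.64·ln(1.698/1.379) = 2.215 kmol/m³.
Y_D = C_D/C_{A0} = 2.215/2.94 = 0.753.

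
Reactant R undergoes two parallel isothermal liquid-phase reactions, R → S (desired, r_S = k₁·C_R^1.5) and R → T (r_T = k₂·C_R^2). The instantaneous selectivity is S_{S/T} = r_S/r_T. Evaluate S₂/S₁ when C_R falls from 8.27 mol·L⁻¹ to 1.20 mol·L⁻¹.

S_{S/T} = (k₁/k₂)·C_R^-0.5, so S₂/S₁ = (C_{R,2}/C_{R,1})^-0.5.
= (1.20/8.27)^(-0.5) = (0.1451)^(-0.5) = 2.63.

2.63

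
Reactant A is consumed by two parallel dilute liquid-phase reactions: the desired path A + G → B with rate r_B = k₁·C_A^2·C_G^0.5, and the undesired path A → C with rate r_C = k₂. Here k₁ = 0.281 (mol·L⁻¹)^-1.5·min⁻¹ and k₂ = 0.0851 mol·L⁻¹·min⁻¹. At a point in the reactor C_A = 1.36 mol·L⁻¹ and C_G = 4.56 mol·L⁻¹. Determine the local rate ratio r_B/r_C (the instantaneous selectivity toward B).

13.0

S_{B/C} = r_B/r_C = (k₁·C_A^2·C_G^0.5)/(k₂) = (k₁/k₂)·C_A^2·C_G^0.5.
= (0.281×1.360^2×4.560^0.5) / (0.0851) = 1.110/0.08510 = 13.0.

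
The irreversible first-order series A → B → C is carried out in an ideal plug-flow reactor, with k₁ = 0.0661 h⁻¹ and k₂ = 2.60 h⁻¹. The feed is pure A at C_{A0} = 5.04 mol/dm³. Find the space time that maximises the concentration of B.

Setting dC_B/dτ = 0 gives τ_opt = ln(k₂/k₁)/(k₂−k₁).
= ln(2.60/0.0661)/(2.60−0.0661) = ln(39.33)/2.534 = 3.672/2.534 = 1.45 h.

1.45 h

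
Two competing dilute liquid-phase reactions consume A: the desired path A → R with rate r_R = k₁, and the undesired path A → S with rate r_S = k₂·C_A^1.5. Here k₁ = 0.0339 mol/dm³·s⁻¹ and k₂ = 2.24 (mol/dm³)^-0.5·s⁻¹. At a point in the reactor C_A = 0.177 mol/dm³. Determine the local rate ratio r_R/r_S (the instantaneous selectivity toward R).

S_{R/S} = r_R/r_S = (k₁)/(k₂·C_A^1.5) = (k₁/k₂)·C_A^-1.5.
= (0.0339) / (2.24×0.1770^1.5) = 0.03390/0.1668 = 0.203.
The undesired path is higher order in A, so low C_A (CSTR or dilute feed) favours R.

0.203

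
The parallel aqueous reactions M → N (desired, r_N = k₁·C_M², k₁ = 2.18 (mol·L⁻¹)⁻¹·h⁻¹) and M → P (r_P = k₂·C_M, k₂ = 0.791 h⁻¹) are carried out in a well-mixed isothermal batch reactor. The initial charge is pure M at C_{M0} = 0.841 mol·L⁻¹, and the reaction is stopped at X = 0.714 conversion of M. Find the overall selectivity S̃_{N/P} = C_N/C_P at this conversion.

1.40

C_M = C_{M0}(1−X) = 0.2405 mol·L⁻¹.
Along a PFR/batch, dC_P/dC_M = −r_P/(r_N+r_P) = −k₂/(k₂+k₁·C_M).
Integrating from C_{M0} to C_M: C_P = (0.791/2.18)·ln[(0.791+2.18·0.841)/(0.791+2.18·0.241)] = 0.3628·ln(2.624/1.315) = 0.2506 mol·L⁻¹.
Then C_N = (C_{M0}−C_M) − C_P = 0.6005 − 0.2506 = 0.3498 mol·L⁻¹.
S̃_{N/P} = C_N/C_P = 0.3498/0.2506 = 1.40.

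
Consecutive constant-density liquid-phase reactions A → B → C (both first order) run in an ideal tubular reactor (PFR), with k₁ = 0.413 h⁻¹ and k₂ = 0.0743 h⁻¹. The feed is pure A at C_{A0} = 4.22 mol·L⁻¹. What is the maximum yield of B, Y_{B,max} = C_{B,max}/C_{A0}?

For a first-order series the maximum intermediate yield is C_{B,max}/C_{A0} = (k₁/k₂)^[k₂/(k₂−k₁)].
= (0.413/0.0743)^(0.0743/(0.0743−0.413)) = (5.559)^(-0.2194) = 0.6864.

0.686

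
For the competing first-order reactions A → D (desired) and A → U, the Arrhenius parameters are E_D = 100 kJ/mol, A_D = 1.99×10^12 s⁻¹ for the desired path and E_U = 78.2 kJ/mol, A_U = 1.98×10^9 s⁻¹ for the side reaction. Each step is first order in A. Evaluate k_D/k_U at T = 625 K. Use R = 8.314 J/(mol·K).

k_D/k_U = (A_D/A_U)·exp[−(E_D−E_U)/(RT)] = (A_D/A_U)·exp[(E_U−E_D)/(RT)].
(E_U−E_D)/(RT) = (78.2−100)×10³/(8.314×625) = -21800/5196 = -4.195.
k_D/k_U = (1.99×10^12/1.98×10^9)·exp(-4.195) = 1005 × 0.01507 = 15.1.
Since E_D > E_U, raising the temperature improves selectivity toward D.

15.1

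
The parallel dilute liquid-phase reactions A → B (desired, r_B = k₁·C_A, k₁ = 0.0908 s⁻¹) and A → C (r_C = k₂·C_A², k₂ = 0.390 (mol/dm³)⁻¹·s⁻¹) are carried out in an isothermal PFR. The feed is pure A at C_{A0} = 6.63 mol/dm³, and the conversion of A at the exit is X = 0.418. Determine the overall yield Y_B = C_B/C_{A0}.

0.0182

C_A = C_{A0}(1−X) = 3.859 mol/dm³.
Along a PFR/batch, dC_B/dC_A = −r_B/(r_B+r_C) = −k₁/(k₁+k₂·C_A).
Integrating from C_{A0} to C_A: C_B = (0.0908/0.390)·ln[(0.0908+0.390·6.63)/(0.0908+0.390·3.86)] = 0.2328·ln(2.677/1.596) = 0.1204 mol/dm³.
Y_B = C_B/C_{A0} = 0.1204/6.63 = 0.0182.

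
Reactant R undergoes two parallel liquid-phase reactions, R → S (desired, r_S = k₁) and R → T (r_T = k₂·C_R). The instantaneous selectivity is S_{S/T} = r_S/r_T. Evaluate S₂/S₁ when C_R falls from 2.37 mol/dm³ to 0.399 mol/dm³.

S_{S/T} = (k₁/k₂)·C_R⁻¹, so S₂/S₁ = (C_{R,2}/C_{R,1})⁻¹.
= 2.37/0.399 = 5.94.
Selectivity toward S rises as C_R falls — low-concentration operation is favoured.

5.94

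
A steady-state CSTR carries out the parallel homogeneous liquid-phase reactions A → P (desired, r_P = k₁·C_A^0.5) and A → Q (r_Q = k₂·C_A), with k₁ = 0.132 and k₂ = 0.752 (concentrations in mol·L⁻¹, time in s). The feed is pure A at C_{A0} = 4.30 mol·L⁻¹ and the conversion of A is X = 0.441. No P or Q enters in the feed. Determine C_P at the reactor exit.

0.193 mol·L⁻¹

Exit C_A = C_{A0}(1−X) = 4.30×0.559 = 2.404 mol·L⁻¹.
A CSTR operates uniformly at the exit composition, giving r_P = 0.2047 and r_Q = 1.808 (each k·C_A^n at C_A = 2.404).
Fraction of consumed A going to P: r_P/(r_P+r_Q) = 0.1017.
C_P = 0.1017·C_{A0}·X = 0.1017×4.30×0.441 = 0.193 mol·L⁻¹.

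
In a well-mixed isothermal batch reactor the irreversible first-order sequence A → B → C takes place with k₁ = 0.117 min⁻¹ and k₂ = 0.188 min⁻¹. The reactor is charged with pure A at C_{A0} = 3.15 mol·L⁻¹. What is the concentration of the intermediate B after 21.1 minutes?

Solving the coupled first-order balances gives C_B(t) = [k₁/(k₂−k₁)]·C_{A0}·(e^(−k₁t) − e^(−k₂t)).
e^(−k₁t) = e^(−0.117×21.1) = e^(−2.469) = 0.08469; e^(−k₂t) = e^(−3.967) = 0.01893.
C_B = 0.117×3.15/(0.188−0.117) × (0.08469−0.01893) = 5.191×0.06576 = 0.3414 mol·L⁻¹.

0.341 mol·L⁻¹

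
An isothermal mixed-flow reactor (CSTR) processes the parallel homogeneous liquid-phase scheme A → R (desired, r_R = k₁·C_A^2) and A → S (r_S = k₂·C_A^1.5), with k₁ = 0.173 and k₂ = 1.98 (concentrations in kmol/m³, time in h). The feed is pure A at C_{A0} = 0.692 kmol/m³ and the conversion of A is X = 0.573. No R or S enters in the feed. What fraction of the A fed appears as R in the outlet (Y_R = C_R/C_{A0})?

0.0260

Exit C_A = C_{A0}(1−X) = 0.692×0.427 = 0.2955 kmol/m³.
In a CSTR the entire volume is at exit conditions, so r_R = 0.173×0.2955^2 = 0.01510 and r_S = 1.98×0.2955^1.5 = 0.3180.
Fraction of consumed A going to R: r_R/(r_R+r_S) = 0.04534.
C_R = 0.04534·C_{A0}·X = 0.04534×0.692×0.573 = 0.0180 kmol/m³; Y_R = C_R/C_{A0} = 0.0260.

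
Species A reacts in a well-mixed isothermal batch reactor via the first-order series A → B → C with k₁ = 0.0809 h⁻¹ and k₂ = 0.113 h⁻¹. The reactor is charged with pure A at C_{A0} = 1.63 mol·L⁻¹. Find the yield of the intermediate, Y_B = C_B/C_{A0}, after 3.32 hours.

0.195

Solving the coupled first-order balances gives C_B(t) = [k₁/(k₂−k₁)]·C_{A0}·(e^(−k₁t) − e^(−k₂t)).
e^(−k₁t) = e^(−0.0809×3.32) = e^(−0.2686) = 0.7645; e^(−k₂t) = e^(−0.3752) = 0.6872.
C_B = 0.0809×1.63/(0.113−0.0809) × (0.7645−0.6872) = 4.108×0.07728 = 0.3175 mol·L⁻¹.
Y_B = C_B/C_{A0} = 0.3175/1.63 = 0.195.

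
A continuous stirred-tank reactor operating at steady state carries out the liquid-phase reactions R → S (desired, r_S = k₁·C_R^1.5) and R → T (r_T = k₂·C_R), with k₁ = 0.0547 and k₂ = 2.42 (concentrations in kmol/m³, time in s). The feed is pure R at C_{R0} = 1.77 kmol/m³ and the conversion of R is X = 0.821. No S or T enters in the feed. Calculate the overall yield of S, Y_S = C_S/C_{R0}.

Exit C_R = C_{R0}(1−X) = 1.77×0.179 = 0.3168 kmol/m³.
In a CSTR the entire volume is at exit conditions, so r_S = 0.0547×0.3168^1.5 = 0.009755 and r_T = 2.42×0.3168 = 0.7667.
Fraction of consumed R going to S: r_S/(r_S+r_T) = 0.01256.
C_S = 0.01256·C_{R0}·X = 0.01256×1.77×0.821 = 0.0183 kmol/m³; Y_S = C_S/C_{R0} = 0.0103.

0.0103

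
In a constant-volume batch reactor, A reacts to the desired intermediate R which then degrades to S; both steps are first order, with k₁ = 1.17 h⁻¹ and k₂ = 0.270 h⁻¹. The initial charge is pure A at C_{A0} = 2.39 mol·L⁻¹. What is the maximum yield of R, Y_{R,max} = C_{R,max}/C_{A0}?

For a first-order series the maximum intermediate yield is C_{R,max}/C_{A0} = (k₁/k₂)^[k₂/(k₂−k₁)].
= (1.17/0.270)^(0.270/(0.270−1.17)) = (4.333)^(-0.3000) = 0.6441.

0.644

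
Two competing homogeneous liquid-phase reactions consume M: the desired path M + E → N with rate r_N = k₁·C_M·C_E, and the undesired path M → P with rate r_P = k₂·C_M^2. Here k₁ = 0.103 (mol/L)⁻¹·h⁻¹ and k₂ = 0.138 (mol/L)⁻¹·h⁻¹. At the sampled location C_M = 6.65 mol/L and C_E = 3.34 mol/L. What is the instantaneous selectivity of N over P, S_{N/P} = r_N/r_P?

0.375

S_{N/P} = r_N/r_P = (k₁·C_M·C_E)/(k₂·C_M^2) = (k₁/k₂)·C_M⁻¹·C_E.
= (0.103×6.650×3.340) / (0.138×6.650^2) = 2.288/6.103 = 0.375.
The undesired path is higher order in M, so low C_M (CSTR or dilute feed) favours N.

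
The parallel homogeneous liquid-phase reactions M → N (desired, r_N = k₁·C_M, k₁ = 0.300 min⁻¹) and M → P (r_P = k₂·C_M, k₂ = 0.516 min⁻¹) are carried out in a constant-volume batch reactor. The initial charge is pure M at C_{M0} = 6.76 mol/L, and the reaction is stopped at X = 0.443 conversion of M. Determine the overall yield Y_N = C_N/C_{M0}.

C_M = C_{M0}(1−X) = 3.765 mol/L.
Both paths are first order in M, so the instantaneous fraction to N is constant: dC_N/d(−C_M) = k₁/(k₁+k₂) = 0.3676.
C_N = 0.3676·(C_{M0}−C_M) = 0.3676×2.995 = 1.10 mol/L.
Y_N = C_N/C_{M0} = 1.101/6.76 = 0.163.

0.163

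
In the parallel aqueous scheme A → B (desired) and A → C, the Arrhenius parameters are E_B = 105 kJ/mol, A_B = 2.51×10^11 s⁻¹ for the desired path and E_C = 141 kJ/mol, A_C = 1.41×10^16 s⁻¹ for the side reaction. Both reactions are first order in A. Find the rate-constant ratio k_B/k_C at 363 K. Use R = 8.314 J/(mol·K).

2.70

With equal orders, S_{B/C} = k_B/k_C = (A_B/A_C)·exp[(E_C−E_B)/(RT)].
(E_C−E_B)/(RT) = (141−105)×10³/(8.314×363) = 36000/3018 = 11.93.
k_B/k_C = (2.51×10^11/1.41×10^16)·exp(11.93) = 1.780×10^-5 × 1.515×10^5 = 2.70.
Since E_B < E_C, lowering the temperature improves selectivity toward B.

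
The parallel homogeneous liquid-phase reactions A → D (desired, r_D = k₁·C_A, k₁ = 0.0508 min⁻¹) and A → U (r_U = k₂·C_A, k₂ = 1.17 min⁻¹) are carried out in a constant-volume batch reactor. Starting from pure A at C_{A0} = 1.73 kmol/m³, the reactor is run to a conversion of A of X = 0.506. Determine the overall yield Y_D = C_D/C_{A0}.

C_A = C_{A0}(1−X) = 0.8546 kmol/m³.
Both paths are first order in A, so the instantaneous fraction to D is constant: dC_D/d(−C_A) = k₁/(k₁+k₂) = 0.04161.
C_D = 0.04161·(C_{A0}−C_A) = 0.04161×0.8754 = 0.0364 kmol/m³.
Y_D = C_D/C_{A0} = 0.03643/1.73 = 0.0211.

0.0211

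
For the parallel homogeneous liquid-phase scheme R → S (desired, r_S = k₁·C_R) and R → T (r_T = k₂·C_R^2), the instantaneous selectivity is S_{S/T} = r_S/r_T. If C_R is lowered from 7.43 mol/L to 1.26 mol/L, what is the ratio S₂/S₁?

5.90

S_{S/T} = (k₁/k₂)·C_R⁻¹, so S₂/S₁ = (C_{R,2}/C_{R,1})⁻¹.
= 7.43/1.26 = 5.90.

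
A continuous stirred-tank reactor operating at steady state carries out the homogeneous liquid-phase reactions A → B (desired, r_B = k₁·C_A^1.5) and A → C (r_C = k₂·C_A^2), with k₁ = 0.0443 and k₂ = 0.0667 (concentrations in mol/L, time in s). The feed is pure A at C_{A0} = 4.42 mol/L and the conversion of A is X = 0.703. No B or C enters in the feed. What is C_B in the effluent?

1.14 mol/L

Exit C_A = C_{A0}(1−X) = 4.42×0.297 = 1.313 mol/L.
In a CSTR the entire volume is at exit conditions, so r_B = 0.0443×1.313^1.5 = 0.06663 and r_C = 0.0667×1.313^2 = 0.1149.
Fraction of consumed A going to B: r_B/(r_B+r_C) = 0.3670.
C_B = 0.3670·C_{A0}·X = 0.3670×4.42×0.703 = 1.14 mol/L.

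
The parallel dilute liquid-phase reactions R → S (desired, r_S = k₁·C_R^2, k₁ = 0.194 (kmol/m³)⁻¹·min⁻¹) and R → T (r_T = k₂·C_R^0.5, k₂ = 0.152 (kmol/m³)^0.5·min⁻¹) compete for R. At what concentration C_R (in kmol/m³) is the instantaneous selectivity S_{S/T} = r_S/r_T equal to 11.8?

4.41 kmol/m³

S_{S/T} = (k₁/k₂)·C_R^1.5 ⇒ C_R = (S·k₂/k₁)^(1/1.5).
= (11.8×0.152/0.194)^(0.6667) = (9.245)^(0.6667) = 4.41 kmol/m³.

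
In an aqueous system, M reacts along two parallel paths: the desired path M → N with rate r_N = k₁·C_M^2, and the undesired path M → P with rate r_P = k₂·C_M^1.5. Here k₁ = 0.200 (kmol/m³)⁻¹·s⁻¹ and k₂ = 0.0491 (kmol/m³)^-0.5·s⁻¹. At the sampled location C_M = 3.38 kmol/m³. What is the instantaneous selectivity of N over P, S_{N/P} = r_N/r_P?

S_{N/P} = r_N/r_P = (k₁·C_M^2)/(k₂·C_M^1.5) = (k₁/k₂)·C_M^0.5.
= (0.200×3.380^2) / (0.0491×3.380^1.5) = 2.285/0.3051 = 7.49.
Since the desired path is higher order in M, keeping C_M high (PFR or concentrated feed) favours N.

7.49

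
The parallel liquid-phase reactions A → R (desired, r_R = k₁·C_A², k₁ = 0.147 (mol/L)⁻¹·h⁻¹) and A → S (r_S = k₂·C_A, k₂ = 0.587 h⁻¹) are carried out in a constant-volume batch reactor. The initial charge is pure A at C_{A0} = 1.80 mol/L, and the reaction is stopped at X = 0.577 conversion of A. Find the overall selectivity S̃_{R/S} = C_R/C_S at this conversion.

C_A = C_{A0}(1−X) = 0.7614 mol/L.
Along a PFR/batch, dC_S/dC_A = −r_S/(r_R+r_S) = −k₂/(k₂+k₁·C_A).
Integrating from C_{A0} to C_A: C_S = (0.587/0.147)·ln[(0.587+0.147·1.80)/(0.587+0.147·0.761)] = 3.993·ln(0.8516/0.6989) = 0.7889 mol/L.
Then C_R = (C_{A0}−C_A) − C_S = 1.039 − 0.7889 = 0.2497 mol/L.
S̃_{R/S} = C_R/C_S = 0.2497/0.7889 = 0.316.

0.316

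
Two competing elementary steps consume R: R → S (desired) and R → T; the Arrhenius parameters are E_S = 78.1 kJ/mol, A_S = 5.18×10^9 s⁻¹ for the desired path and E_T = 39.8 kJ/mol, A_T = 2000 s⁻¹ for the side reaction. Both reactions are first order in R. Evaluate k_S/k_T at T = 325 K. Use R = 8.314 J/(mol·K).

k_S/k_T = (A_S/A_T)·exp[−(E_S−E_T)/(RT)] = (A_S/A_T)·exp[(E_T−E_S)/(RT)].
(E_T−E_S)/(RT) = (39.8−78.1)×10³/(8.314×325) = -38300/2702 = -14.17.
k_S/k_T = (5.18×10^9/2000)·exp(-14.17) = 2.590×10^6 × 6.984×10^-7 = 1.81.
Since E_S > E_T, raising the temperature improves selectivity toward S.

1.81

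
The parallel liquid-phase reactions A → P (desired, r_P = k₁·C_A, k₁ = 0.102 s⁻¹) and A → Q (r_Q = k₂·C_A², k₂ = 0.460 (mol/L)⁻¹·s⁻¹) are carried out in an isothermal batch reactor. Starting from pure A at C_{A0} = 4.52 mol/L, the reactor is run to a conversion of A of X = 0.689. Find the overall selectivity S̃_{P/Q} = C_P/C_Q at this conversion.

0.0824

C_A = C_{A0}(1−X) = 1.406 mol/L.
Along a PFR/batch, dC_P/dC_A = −r_P/(r_P+r_Q) = −k₁/(k₁+k₂·C_A).
Integrating from C_{A0} to C_A: C_P = (0.102/0.460)·ln[(0.102+0.460·4.52)/(0.102+0.460·1.41)] = 0.2217·ln(2.181/0.7486) = 0.2371 mol/L.
C_Q = (C_{A0}−C_A)−C_P = 2.877 mol/L; S̃_{P/Q} = 0.2371/2.877 = 0.0824.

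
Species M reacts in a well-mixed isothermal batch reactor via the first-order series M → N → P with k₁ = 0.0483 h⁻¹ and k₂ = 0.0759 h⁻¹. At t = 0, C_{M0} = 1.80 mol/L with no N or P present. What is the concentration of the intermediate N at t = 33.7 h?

For first-order series with pure M initially, C_N(t) = k₁C_{M0}/(k₂−k₁)·(e^(−k₁t) − e^(−k₂t)).
e^(−k₁t) = e^(−0.0483×33.7) = e^(−1.628) = 0.1964; e^(−k₂t) = e^(−2.558) = 0.07747.
C_N = 0.0483×1.80/(0.0759−0.0483) × (0.1964−0.07747) = 3.150×0.1189 = 0.3746 mol/L.

0.375 mol/L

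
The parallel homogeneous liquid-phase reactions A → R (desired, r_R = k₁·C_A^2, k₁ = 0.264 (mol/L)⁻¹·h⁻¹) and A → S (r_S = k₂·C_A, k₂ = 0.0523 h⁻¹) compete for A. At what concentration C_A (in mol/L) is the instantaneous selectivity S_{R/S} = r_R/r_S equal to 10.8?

2.14 mol/L

S_{R/S} = (k₁/k₂)·C_A ⇒ C_A = S·k₂/k₁.
= 10.8×0.0523/0.264 = 2.14 mol/L.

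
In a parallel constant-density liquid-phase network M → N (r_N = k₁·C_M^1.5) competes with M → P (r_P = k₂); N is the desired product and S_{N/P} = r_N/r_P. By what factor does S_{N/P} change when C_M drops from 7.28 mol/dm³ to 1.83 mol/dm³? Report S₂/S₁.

0.126

S_{N/P} = (k₁/k₂)·C_M^1.5, so S₂/S₁ = (C_{M,2}/C_{M,1})^1.5.
= (1.83/7.28)^1.5 = (0.2514)^1.5 = 0.126.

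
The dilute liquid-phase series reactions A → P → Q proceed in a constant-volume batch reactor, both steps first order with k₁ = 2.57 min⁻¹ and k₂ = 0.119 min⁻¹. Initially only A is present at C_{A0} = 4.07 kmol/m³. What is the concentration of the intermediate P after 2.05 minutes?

3.32 kmol/m³

Solving the coupled first-order balances gives C_P(t) = [k₁/(k₂−k₁)]·C_{A0}·(e^(−k₁t) − e^(−k₂t)).
e^(−k₁t) = e^(−2.57×2.05) = e^(−5.268) = 0.005151; e^(−k₂t) = e^(−0.2439) = 0.7835.
C_P = 2.57×4.07/(0.119−2.57) × (0.005151−0.7835) = (-4.268)×(-0.7784) = 3.322 kmol/m³.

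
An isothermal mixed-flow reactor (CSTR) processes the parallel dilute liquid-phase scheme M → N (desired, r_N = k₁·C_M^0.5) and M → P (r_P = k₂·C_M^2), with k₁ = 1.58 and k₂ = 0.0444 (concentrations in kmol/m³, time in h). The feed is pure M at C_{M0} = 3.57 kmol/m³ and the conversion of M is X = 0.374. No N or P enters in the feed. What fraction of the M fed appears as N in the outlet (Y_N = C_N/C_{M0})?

Exit C_M = C_{M0}(1−X) = 3.57×0.626 = 2.235 kmol/m³.
Rates in a CSTR are evaluated at the outlet concentration: r_N = 1.58×2.235^0.5 = 2.362, r_P = 0.0444×2.235^2 = 0.2218.
Fraction of consumed M going to N: r_N/(r_N+r_P) = 0.9142.
C_N = 0.9142·C_{M0}·X = 0.9142×3.57×0.374 = 1.22 kmol/m³; Y_N = C_N/C_{M0} = 0.342.

0.342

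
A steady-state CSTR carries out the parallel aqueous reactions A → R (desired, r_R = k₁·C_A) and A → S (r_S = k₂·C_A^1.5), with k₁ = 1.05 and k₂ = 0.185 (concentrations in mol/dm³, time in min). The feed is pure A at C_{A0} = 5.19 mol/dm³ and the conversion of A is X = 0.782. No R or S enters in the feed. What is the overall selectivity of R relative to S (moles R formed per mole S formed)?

5.34

Exit C_A = C_{A0}(1−X) = 5.19×0.218 = 1.131 mol/dm³.
In a CSTR the entire volume is at exit conditions, so r_R = 1.05×1.131 = 1.188 and r_S = 0.185×1.131^1.5 = 0.2226.
Overall selectivity = C_R/C_S = r_Rτ/(r_Sτ) = r_R/r_S = 5.34.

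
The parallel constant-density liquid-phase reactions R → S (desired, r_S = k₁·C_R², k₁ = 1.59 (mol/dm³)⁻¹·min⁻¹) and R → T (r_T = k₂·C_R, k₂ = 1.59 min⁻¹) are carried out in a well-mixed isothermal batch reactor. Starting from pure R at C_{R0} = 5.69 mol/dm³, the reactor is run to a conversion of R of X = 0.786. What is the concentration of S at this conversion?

3.37 mol/dm³

C_R = C_{R0}(1−X) = 1.218 mol/dm³.
Along a PFR/batch, dC_T/dC_R = −r_T/(r_S+r_T) = −k₂/(k₂+k₁·C_R).
Integrating from C_{R0} to C_R: C_T = (1.59/1.59)·ln[(1.59+1.59·5.69)/(1.59+1.59·1.22)] = 1.000·ln(10.64/3.526) = 1.104 mol/dm³.
Then C_S = (C_{R0}−C_R) − C_T = 4.472 − 1.104 = 3.368 mol/dm³.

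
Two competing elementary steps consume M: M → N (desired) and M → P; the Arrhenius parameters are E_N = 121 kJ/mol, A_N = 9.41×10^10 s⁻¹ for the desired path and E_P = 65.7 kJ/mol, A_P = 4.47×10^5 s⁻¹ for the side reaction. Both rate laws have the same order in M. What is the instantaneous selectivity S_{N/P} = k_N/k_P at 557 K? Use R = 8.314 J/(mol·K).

1.37

Since both paths have the same order in M, the concentration cancels and S_{N/P} = k_N/k_P = (A_N/A_P)·exp[(E_P−E_N)/(RT)].
(E_P−E_N)/(RT) = (65.7−121)×10³/(8.314×557) = -55300/4631 = -11.94.
k_N/k_P = (9.41×10^10/4.47×10^5)·exp(-11.94) = 2.105×10^5 × 6.514×10^-6 = 1.37.
Since E_N > E_P, raising the temperature improves selectivity toward N.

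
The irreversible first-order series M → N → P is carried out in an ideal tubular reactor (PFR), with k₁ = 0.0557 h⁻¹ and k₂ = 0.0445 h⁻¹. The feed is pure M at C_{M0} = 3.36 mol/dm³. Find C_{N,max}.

1.38 mol/dm³

At the optimum, C_{N,max}/C_{M0} = (k₁/k₂)^[k₂/(k₂−k₁)].
= (0.0557/0.0445)^(0.0445/(0.0445−0.0557)) = (1.252)^(-3.973) = 0.4099.
C_{N,max} = 0.4099×3.36 = 1.38 mol/dm³.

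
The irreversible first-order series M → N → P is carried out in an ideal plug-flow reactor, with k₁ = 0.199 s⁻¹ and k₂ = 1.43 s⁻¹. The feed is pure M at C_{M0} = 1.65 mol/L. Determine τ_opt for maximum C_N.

1.60 s

Setting dC_N/dτ = 0 gives τ_opt = ln(k₂/k₁)/(k₂−k₁).
= ln(1.43/0.199)/(1.43−0.199) = ln(7.186)/1.231 = 1.972/1.231 = 1.60 s.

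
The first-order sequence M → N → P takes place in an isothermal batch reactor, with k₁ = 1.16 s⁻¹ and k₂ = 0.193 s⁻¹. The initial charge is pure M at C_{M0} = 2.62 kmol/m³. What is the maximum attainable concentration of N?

1.83 kmol/m³

For a first-order series the maximum intermediate yield is C_{N,max}/C_{M0} = (k₁/k₂)^[k₂/(k₂−k₁)].
= (1.16/0.193)^(0.193/(0.193−1.16)) = (6.010)^(-0.1996) = 0.6991.
C_{N,max} = 0.6991×2.62 = 1.83 kmol/m³.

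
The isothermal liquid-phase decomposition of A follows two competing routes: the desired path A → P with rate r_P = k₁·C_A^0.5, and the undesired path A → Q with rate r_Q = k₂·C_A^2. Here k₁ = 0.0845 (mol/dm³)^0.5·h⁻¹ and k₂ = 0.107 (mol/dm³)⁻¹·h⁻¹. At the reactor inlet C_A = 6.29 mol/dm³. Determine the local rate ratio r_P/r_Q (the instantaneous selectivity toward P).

0.0501

S_{P/Q} = r_P/r_Q = (k₁·C_A^0.5)/(k₂·C_A^2) = (k₁/k₂)·C_A^-1.5.
= (0.0845×6.290^0.5) / (0.107×6.290^2) = 0.2119/4.233 = 0.0501.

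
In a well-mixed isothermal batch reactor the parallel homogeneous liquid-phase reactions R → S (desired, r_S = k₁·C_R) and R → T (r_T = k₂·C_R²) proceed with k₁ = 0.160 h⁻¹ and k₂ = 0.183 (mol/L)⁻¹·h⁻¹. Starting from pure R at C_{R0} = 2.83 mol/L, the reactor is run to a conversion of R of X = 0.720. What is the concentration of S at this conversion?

C_R = C_{R0}(1−X) = 0.7924 mol/L.
Along a PFR/batch, dC_S/dC_R = −r_S/(r_S+r_T) = −k₁/(k₁+k₂·C_R).
Integrating from C_{R0} to C_R: C_S = (0.160/0.183)·ln[(0.160+0.183·2.83)/(0.160+0.183·0.792)] = 0.8743·ln(0.6779/0.3050) = 0.6983 mol/L.

0.698 mol/L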